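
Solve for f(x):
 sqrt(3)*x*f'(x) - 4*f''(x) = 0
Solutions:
 f(x) = C1 + C2*erfi(sqrt(2)*3^(1/4)*x/4)


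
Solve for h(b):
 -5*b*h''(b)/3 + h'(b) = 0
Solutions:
 h(b) = C1 + C2*b^(8/5)


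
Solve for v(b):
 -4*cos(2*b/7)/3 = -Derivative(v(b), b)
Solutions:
 v(b) = C1 + 14*sin(2*b/7)/3


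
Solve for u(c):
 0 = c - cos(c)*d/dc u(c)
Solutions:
 u(c) = C1 + Integral(c/cos(c), c)


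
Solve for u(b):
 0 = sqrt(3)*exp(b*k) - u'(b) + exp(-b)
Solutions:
 u(b) = C1 - exp(-b) + sqrt(3)*exp(b*k)/k


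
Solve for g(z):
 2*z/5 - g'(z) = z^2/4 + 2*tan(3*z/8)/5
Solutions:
 g(z) = C1 - z^3/12 + z^2/5 + 16*log(cos(3*z/8))/15


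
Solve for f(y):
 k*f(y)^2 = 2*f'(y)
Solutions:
 f(y) = -2/(C1 + k*y)


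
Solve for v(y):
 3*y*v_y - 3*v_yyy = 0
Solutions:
 v(y) = C1 + Integral(C2*airyai(y) + C3*airybi(y), y)


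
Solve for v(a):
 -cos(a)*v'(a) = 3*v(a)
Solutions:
 v(a) = C1*(sin(a) - 1)^(3/2)/(sin(a) + 1)^(3/2)


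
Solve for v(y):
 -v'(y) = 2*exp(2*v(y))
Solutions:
 v(y) = log(-sqrt(-1/(C1 - 2*y))) - log(2)/2
 v(y) = log(-1/(C1 - 2*y))/2 - log(2)/2


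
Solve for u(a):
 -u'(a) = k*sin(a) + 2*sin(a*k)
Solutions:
 u(a) = C1 + k*cos(a) + 2*cos(a*k)/k


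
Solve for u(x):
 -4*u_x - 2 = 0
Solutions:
 u(x) = C1 - x/2


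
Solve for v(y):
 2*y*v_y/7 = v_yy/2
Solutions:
 v(y) = C1 + C2*erfi(sqrt(14)*y/7)


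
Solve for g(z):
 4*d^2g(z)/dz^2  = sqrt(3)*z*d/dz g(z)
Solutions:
 g(z) = C1 + C2*erfi(sqrt(2)*3^(1/4)*z/4)


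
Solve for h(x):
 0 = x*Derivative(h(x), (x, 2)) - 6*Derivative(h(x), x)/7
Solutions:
 h(x) = C1 + C2*x^(13/7)


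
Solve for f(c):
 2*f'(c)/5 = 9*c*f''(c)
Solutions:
 f(c) = C1 + C2*c^(47/45)


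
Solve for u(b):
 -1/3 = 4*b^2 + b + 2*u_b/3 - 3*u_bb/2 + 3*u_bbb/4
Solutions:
 u(b) = C1 + C2*exp(2*b/3) + C3*exp(4*b/3) - 2*b^3 - 57*b^2/4 - 409*b/8


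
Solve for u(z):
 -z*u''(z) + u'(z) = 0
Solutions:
 u(z) = C1 + C2*z^2


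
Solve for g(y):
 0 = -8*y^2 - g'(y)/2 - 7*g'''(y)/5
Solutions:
 g(y) = C1 + C2*sin(sqrt(70)*y/14) + C3*cos(sqrt(70)*y/14) - 16*y^3/3 + 448*y/5


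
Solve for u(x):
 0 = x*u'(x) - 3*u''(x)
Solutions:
 u(x) = C1 + C2*erfi(sqrt(6)*x/6)


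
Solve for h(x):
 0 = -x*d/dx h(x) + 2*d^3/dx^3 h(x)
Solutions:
 h(x) = C1 + Integral(C2*airyai(2^(2/3)*x/2) + C3*airybi(2^(2/3)*x/2), x)


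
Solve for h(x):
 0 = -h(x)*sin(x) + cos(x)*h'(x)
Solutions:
 h(x) = C1/cos(x)


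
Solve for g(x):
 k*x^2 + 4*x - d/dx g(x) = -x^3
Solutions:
 g(x) = C1 + k*x^3/3 + x^4/4 + 2*x^2


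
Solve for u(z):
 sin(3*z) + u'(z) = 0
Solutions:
 u(z) = C1 + cos(3*z)/3


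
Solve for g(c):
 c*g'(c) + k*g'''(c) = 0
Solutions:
 g(c) = C1 + Integral(C2*airyai(c*(-1/k)^(1/3)) + C3*airybi(c*(-1/k)^(1/3)), c)


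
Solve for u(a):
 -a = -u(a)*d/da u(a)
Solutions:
 u(a) = -sqrt(C1 + a^2)
 u(a) = sqrt(C1 + a^2)


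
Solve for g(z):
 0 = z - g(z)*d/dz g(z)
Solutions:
 g(z) = -sqrt(C1 + z^2)
 g(z) = sqrt(C1 + z^2)


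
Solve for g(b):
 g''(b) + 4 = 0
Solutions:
 g(b) = C1 + C2*b - 2*b^2


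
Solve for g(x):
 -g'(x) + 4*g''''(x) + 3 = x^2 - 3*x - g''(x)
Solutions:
 g(x) = C1 + C4*exp(x/2) - x^3/3 + x^2/2 + 4*x + (C2*sin(sqrt(7)*x/4) + C3*cos(sqrt(7)*x/4))*exp(-x/4)


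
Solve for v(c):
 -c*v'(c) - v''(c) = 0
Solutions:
 v(c) = C1 + C2*erf(sqrt(2)*c/2)


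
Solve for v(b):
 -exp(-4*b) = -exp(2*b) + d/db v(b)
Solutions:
 v(b) = C1 + exp(2*b)/2 + exp(-4*b)/4


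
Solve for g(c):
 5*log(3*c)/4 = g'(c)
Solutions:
 g(c) = C1 + 5*c*log(c)/4 - 5*c/4 + 5*c*log(3)/4


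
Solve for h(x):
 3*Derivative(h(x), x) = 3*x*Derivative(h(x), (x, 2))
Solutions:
 h(x) = C1 + C2*x^2


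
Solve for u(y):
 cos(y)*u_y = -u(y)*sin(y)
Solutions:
 u(y) = C1*cos(y)


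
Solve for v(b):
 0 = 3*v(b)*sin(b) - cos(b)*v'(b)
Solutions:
 v(b) = C1/cos(b)^3


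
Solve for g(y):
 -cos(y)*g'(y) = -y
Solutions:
 g(y) = C1 + Integral(y/cos(y), y)


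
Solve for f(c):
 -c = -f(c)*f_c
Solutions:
 f(c) = -sqrt(C1 + c^2)
 f(c) = sqrt(C1 + c^2)


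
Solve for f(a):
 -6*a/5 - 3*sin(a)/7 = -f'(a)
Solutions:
 f(a) = C1 + 3*a^2/5 - 3*cos(a)/7


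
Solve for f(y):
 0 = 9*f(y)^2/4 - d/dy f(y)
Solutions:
 f(y) = -4/(C1 + 9*y)


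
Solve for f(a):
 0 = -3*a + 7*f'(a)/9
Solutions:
 f(a) = C1 + 27*a^2/14


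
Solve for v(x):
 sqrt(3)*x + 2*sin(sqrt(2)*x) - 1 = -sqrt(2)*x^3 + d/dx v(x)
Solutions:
 v(x) = C1 + sqrt(2)*x^4/4 + sqrt(3)*x^2/2 - x - sqrt(2)*cos(sqrt(2)*x)


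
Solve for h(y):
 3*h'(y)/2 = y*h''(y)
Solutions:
 h(y) = C1 + C2*y^(5/2)


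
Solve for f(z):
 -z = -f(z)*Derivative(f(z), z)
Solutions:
 f(z) = -sqrt(C1 + z^2)
 f(z) = sqrt(C1 + z^2)


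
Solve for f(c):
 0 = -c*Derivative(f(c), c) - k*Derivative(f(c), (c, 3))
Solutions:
 f(c) = C1 + Integral(C2*airyai(c*(-1/k)^(1/3)) + C3*airybi(c*(-1/k)^(1/3)), c)


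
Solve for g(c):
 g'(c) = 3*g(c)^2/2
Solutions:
 g(c) = -2/(C1 + 3*c)


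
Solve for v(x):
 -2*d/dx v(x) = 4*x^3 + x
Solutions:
 v(x) = C1 - x^4/2 - x^2/4


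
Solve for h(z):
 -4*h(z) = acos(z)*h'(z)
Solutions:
 h(z) = C1*exp(-4*Integral(1/acos(z), z))


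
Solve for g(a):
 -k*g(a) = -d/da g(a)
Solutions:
 g(a) = C1*exp(a*k)


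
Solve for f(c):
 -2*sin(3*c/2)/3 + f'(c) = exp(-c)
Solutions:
 f(c) = C1 - 4*cos(3*c/2)/9 - exp(-c)


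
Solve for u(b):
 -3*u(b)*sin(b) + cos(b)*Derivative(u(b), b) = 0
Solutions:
 u(b) = C1/cos(b)^3


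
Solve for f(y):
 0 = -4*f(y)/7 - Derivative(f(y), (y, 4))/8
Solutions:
 f(y) = (C1*sin(14^(3/4)*y/7) + C2*cos(14^(3/4)*y/7))*exp(-14^(3/4)*y/7) + (C3*sin(14^(3/4)*y/7) + C4*cos(14^(3/4)*y/7))*exp(14^(3/4)*y/7)


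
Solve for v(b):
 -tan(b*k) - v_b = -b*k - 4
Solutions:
 v(b) = C1 + b^2*k/2 + 4*b - Piecewise((-log(cos(b*k))/k, Ne(k, 0)), (0, True))


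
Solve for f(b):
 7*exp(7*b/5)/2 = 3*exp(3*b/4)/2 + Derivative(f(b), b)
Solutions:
 f(b) = C1 + 5*exp(7*b/5)/2 - 2*exp(3*b/4)


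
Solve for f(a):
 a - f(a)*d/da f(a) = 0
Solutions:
 f(a) = -sqrt(C1 + a^2)
 f(a) = sqrt(C1 + a^2)


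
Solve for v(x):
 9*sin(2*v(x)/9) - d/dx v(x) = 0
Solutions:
 -9*x + 9*log(cos(2*v(x)/9) - 1)/4 - 9*log(cos(2*v(x)/9) + 1)/4 = C1


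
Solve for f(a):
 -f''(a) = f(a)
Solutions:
 f(a) = C1*sin(a) + C2*cos(a)


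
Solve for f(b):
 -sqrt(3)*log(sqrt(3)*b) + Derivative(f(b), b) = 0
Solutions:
 f(b) = C1 + sqrt(3)*b*log(b) - sqrt(3)*b + sqrt(3)*b*log(3)/2


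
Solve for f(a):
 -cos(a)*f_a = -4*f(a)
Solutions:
 f(a) = C1*(sin(a)^2 + 2*sin(a) + 1)/(sin(a)^2 - 2*sin(a) + 1)


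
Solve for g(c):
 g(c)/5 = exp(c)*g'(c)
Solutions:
 g(c) = C1*exp(-exp(-c)/5)


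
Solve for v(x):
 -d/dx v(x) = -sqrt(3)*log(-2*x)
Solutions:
 v(x) = C1 + sqrt(3)*x*log(-x) + sqrt(3)*x*(-1 + log(2))


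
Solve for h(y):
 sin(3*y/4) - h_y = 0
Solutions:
 h(y) = C1 - 4*cos(3*y/4)/3


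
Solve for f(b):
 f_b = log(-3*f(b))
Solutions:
 -Integral(1/(log(-_y) + log(3)), (_y, f(b))) = C1 - b


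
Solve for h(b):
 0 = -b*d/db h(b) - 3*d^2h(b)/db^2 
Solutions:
 h(b) = C1 + C2*erf(sqrt(6)*b/6)


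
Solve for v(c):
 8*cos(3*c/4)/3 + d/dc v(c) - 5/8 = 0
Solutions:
 v(c) = C1 + 5*c/8 - 32*sin(3*c/4)/9


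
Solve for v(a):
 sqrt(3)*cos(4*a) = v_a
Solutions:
 v(a) = C1 + sqrt(3)*sin(4*a)/4


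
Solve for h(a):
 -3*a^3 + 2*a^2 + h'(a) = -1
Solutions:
 h(a) = C1 + 3*a^4/4 - 2*a^3/3 - a


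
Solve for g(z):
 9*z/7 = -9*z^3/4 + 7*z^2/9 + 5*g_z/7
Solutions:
 g(z) = C1 + 63*z^4/80 - 49*z^3/135 + 9*z^2/10


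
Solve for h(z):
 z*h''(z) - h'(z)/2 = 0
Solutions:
 h(z) = C1 + C2*z^(3/2)


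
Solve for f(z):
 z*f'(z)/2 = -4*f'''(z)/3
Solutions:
 f(z) = C1 + Integral(C2*airyai(-3^(1/3)*z/2) + C3*airybi(-3^(1/3)*z/2), z)


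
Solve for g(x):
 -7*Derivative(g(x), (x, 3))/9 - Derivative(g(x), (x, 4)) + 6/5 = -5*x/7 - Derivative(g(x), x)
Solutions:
 g(x) = C1 + C2*exp(-x*(98*2^(1/3)/(81*sqrt(54933) + 18997)^(1/3) + 28 + 2^(2/3)*(81*sqrt(54933) + 18997)^(1/3))/108)*sin(2^(1/3)*sqrt(3)*x*(-2^(1/3)*(81*sqrt(54933) + 18997)^(1/3) + 98/(81*sqrt(54933) + 18997)^(1/3))/108) + C3*exp(-x*(98*2^(1/3)/(81*sqrt(54933) + 18997)^(1/3) + 28 + 2^(2/3)*(81*sqrt(54933) + 18997)^(1/3))/108)*cos(2^(1/3)*sqrt(3)*x*(-2^(1/3)*(81*sqrt(54933) + 18997)^(1/3) + 98/(81*sqrt(54933) + 18997)^(1/3))/108) + C4*exp(x*(-14 + 98*2^(1/3)/(81*sqrt(54933) + 18997)^(1/3) + 2^(2/3)*(81*sqrt(54933) + 18997)^(1/3))/54) - 5*x^2/14 - 6*x/5


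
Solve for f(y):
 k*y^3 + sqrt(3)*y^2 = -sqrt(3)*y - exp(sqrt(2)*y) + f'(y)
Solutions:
 f(y) = C1 + k*y^4/4 + sqrt(3)*y^3/3 + sqrt(3)*y^2/2 + sqrt(2)*exp(sqrt(2)*y)/2


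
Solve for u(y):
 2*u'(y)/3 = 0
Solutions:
 u(y) = C1


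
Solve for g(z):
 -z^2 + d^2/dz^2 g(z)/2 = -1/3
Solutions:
 g(z) = C1 + C2*z + z^4/6 - z^2/3


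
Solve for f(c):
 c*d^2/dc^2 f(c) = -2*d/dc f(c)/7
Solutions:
 f(c) = C1 + C2*c^(5/7)


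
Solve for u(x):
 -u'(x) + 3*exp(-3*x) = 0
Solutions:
 u(x) = C1 - exp(-3*x)


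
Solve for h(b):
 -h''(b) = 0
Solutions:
 h(b) = C1 + C2*b


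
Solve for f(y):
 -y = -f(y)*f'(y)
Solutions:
 f(y) = -sqrt(C1 + y^2)
 f(y) = sqrt(C1 + y^2)


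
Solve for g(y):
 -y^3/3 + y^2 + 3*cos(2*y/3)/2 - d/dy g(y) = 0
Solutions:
 g(y) = C1 - y^4/12 + y^3/3 + 9*sin(2*y/3)/4


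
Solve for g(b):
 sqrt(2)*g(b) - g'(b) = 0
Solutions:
 g(b) = C1*exp(sqrt(2)*b)


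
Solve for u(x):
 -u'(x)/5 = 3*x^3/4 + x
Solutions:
 u(x) = C1 - 15*x^4/16 - 5*x^2/2


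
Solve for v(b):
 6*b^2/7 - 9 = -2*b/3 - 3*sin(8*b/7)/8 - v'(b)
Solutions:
 v(b) = C1 - 2*b^3/7 - b^2/3 + 9*b + 21*cos(8*b/7)/64


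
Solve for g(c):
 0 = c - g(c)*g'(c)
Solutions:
 g(c) = -sqrt(C1 + c^2)
 g(c) = sqrt(C1 + c^2)


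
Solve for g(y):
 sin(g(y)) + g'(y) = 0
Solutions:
 g(y) = -acos((-C1 - exp(2*y))/(C1 - exp(2*y))) + 2*pi
 g(y) = acos((-C1 - exp(2*y))/(C1 - exp(2*y)))


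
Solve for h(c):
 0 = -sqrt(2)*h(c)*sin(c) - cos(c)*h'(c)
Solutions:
 h(c) = C1*cos(c)^(sqrt(2))


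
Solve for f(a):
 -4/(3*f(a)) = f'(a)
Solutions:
 f(a) = -sqrt(C1 - 24*a)/3
 f(a) = sqrt(C1 - 24*a)/3


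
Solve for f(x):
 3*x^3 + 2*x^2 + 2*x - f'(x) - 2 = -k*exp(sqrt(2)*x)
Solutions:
 f(x) = C1 + sqrt(2)*k*exp(sqrt(2)*x)/2 + 3*x^4/4 + 2*x^3/3 + x^2 - 2*x


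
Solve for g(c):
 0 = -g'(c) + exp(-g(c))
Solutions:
 g(c) = log(C1 + c)


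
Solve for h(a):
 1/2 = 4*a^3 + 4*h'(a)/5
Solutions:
 h(a) = C1 - 5*a^4/4 + 5*a/8


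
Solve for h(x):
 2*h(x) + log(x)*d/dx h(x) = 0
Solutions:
 h(x) = C1*exp(-2*li(x))


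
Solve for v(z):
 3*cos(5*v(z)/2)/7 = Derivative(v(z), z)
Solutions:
 -3*z/7 - log(sin(5*v(z)/2) - 1)/5 + log(sin(5*v(z)/2) + 1)/5 = C1


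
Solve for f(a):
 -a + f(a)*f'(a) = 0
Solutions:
 f(a) = -sqrt(C1 + a^2)
 f(a) = sqrt(C1 + a^2)


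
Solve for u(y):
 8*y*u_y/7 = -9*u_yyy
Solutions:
 u(y) = C1 + Integral(C2*airyai(-2*147^(1/3)*y/21) + C3*airybi(-2*147^(1/3)*y/21), y)


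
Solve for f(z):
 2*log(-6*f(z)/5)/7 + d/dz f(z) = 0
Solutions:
 7*Integral(1/(log(-_y) - log(5) + log(6)), (_y, f(z)))/2 = C1 - z


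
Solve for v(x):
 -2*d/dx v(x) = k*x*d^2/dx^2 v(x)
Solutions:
 v(x) = C1 + x^(((re(k) - 2)*re(k) + im(k)^2)/(re(k)^2 + im(k)^2))*(C2*sin(2*log(x)*Abs(im(k))/(re(k)^2 + im(k)^2)) + C3*cos(2*log(x)*im(k)/(re(k)^2 + im(k)^2)))


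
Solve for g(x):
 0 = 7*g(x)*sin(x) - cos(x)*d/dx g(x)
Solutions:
 g(x) = C1/cos(x)^7


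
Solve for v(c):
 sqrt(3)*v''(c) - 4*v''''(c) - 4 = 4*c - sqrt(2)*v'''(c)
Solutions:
 v(c) = C1 + C2*c + C3*exp(sqrt(2)*c*(1 - sqrt(1 + 8*sqrt(3)))/8) + C4*exp(sqrt(2)*c*(1 + sqrt(1 + 8*sqrt(3)))/8) + 2*sqrt(3)*c^3/9 + 2*c^2*(-sqrt(2) + sqrt(3))/3


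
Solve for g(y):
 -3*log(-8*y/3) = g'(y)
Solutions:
 g(y) = C1 - 3*y*log(-y) + 3*y*(-3*log(2) + 1 + log(3))


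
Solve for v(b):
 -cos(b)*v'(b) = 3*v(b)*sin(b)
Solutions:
 v(b) = C1*cos(b)^3


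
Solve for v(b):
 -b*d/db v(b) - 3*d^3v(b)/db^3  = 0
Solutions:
 v(b) = C1 + Integral(C2*airyai(-3^(2/3)*b/3) + C3*airybi(-3^(2/3)*b/3), b)


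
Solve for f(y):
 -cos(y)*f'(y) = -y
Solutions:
 f(y) = C1 + Integral(y/cos(y), y)


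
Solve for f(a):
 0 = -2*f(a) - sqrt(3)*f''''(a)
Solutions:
 f(a) = (C1*sin(2^(3/4)*3^(7/8)*a/6) + C2*cos(2^(3/4)*3^(7/8)*a/6))*exp(-2^(3/4)*3^(7/8)*a/6) + (C3*sin(2^(3/4)*3^(7/8)*a/6) + C4*cos(2^(3/4)*3^(7/8)*a/6))*exp(2^(3/4)*3^(7/8)*a/6)


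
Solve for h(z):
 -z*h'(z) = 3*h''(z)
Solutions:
 h(z) = C1 + C2*erf(sqrt(6)*z/6)


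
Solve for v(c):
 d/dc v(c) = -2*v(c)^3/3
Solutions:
 v(c) = -sqrt(6)*sqrt(-1/(C1 - 2*c))/2
 v(c) = sqrt(6)*sqrt(-1/(C1 - 2*c))/2


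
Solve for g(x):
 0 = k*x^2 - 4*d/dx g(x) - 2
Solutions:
 g(x) = C1 + k*x^3/12 - x/2


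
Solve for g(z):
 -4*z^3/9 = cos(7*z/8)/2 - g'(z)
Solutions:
 g(z) = C1 + z^4/9 + 4*sin(7*z/8)/7


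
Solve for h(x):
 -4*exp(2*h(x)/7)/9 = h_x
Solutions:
 h(x) = 7*log(-sqrt(-1/(C1 - 4*x))) - 7*log(2) + 7*log(3) + 7*log(14)/2
 h(x) = 7*log(-1/(C1 - 4*x))/2 - 7*log(2) + 7*log(3) + 7*log(14)/2


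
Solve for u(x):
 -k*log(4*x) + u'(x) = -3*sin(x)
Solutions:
 u(x) = C1 + k*x*(log(x) - 1) + 2*k*x*log(2) + 3*cos(x)


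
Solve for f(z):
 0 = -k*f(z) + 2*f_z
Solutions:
 f(z) = C1*exp(k*z/2)


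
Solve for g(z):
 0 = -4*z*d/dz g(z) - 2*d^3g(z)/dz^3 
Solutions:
 g(z) = C1 + Integral(C2*airyai(-2^(1/3)*z) + C3*airybi(-2^(1/3)*z), z)


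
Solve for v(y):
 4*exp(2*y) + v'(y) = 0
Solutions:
 v(y) = C1 - 2*exp(2*y)


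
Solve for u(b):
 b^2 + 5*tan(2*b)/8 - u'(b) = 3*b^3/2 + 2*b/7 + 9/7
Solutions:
 u(b) = C1 - 3*b^4/8 + b^3/3 - b^2/7 - 9*b/7 - 5*log(cos(2*b))/16


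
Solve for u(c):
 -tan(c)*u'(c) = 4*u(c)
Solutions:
 u(c) = C1/sin(c)^4


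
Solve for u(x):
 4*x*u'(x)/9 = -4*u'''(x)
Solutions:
 u(x) = C1 + Integral(C2*airyai(-3^(1/3)*x/3) + C3*airybi(-3^(1/3)*x/3), x)


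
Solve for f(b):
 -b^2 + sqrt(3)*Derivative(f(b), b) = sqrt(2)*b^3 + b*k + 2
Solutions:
 f(b) = C1 + sqrt(6)*b^4/12 + sqrt(3)*b^3/9 + sqrt(3)*b^2*k/6 + 2*sqrt(3)*b/3


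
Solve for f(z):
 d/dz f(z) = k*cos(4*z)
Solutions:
 f(z) = C1 + k*sin(4*z)/4


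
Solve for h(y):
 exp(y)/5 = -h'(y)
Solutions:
 h(y) = C1 - exp(y)/5


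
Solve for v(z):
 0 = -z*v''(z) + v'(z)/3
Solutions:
 v(z) = C1 + C2*z^(4/3)


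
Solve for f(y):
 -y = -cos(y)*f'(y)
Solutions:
 f(y) = C1 + Integral(y/cos(y), y)


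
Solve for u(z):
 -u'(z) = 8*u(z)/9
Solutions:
 u(z) = C1*exp(-8*z/9)


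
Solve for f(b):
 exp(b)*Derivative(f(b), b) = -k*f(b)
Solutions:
 f(b) = C1*exp(k*exp(-b))


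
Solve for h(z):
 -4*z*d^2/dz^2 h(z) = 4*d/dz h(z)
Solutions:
 h(z) = C1 + C2*log(z)


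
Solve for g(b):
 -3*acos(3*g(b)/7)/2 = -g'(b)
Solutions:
 Integral(1/acos(3*_y/7), (_y, g(b))) = C1 + 3*b/2


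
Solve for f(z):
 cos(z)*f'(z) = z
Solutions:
 f(z) = C1 + Integral(z/cos(z), z)


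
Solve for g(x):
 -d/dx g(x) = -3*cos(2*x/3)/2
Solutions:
 g(x) = C1 + 9*sin(2*x/3)/4


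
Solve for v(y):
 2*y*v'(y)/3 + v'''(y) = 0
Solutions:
 v(y) = C1 + Integral(C2*airyai(-2^(1/3)*3^(2/3)*y/3) + C3*airybi(-2^(1/3)*3^(2/3)*y/3), y)


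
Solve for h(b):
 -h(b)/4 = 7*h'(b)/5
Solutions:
 h(b) = C1*exp(-5*b/28)


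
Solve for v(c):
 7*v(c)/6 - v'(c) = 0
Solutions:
 v(c) = C1*exp(7*c/6)


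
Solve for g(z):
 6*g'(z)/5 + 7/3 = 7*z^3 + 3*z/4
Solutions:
 g(z) = C1 + 35*z^4/24 + 5*z^2/16 - 35*z/18


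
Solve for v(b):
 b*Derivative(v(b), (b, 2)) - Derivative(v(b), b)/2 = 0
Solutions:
 v(b) = C1 + C2*b^(3/2)


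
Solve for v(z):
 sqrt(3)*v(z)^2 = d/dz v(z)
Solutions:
 v(z) = -1/(C1 + sqrt(3)*z)


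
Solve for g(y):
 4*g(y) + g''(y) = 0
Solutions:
 g(y) = C1*sin(2*y) + C2*cos(2*y)


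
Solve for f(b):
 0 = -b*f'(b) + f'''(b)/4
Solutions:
 f(b) = C1 + Integral(C2*airyai(2^(2/3)*b) + C3*airybi(2^(2/3)*b), b)


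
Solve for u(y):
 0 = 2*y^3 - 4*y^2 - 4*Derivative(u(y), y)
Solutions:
 u(y) = C1 + y^4/8 - y^3/3


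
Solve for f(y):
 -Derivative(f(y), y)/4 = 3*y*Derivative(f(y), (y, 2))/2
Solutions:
 f(y) = C1 + C2*y^(5/6)


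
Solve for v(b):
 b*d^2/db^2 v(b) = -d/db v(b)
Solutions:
 v(b) = C1 + C2*log(b)


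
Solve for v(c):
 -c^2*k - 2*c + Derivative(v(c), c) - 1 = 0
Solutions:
 v(c) = C1 + c^3*k/3 + c^2 + c


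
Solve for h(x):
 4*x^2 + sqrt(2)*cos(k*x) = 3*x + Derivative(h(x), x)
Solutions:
 h(x) = C1 + 4*x^3/3 - 3*x^2/2 + sqrt(2)*sin(k*x)/k


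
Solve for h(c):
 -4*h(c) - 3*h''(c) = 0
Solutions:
 h(c) = C1*sin(2*sqrt(3)*c/3) + C2*cos(2*sqrt(3)*c/3)


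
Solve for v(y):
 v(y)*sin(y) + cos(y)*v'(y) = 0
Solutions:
 v(y) = C1*cos(y)


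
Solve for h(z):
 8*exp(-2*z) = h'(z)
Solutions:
 h(z) = C1 - 4*exp(-2*z)


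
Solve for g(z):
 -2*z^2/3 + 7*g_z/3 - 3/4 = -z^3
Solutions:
 g(z) = C1 - 3*z^4/28 + 2*z^3/21 + 9*z/28


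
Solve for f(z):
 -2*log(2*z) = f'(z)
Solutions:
 f(z) = C1 - 2*z*log(z) - z*log(4) + 2*z


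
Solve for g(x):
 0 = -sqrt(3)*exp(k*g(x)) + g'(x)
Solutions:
 g(x) = Piecewise((log(-1/(C1*k + sqrt(3)*k*x))/k, Ne(k, 0)), (nan, True))
 g(x) = Piecewise((C1 + sqrt(3)*x, Eq(k, 0)), (nan, True))


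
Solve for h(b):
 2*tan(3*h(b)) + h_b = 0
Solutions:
 h(b) = -asin(C1*exp(-6*b))/3 + pi/3
 h(b) = asin(C1*exp(-6*b))/3


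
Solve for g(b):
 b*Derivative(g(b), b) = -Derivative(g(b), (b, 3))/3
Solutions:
 g(b) = C1 + Integral(C2*airyai(-3^(1/3)*b) + C3*airybi(-3^(1/3)*b), b)


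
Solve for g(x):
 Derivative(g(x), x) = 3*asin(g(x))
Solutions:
 Integral(1/asin(_y), (_y, g(x))) = C1 + 3*x


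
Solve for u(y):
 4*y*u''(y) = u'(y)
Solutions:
 u(y) = C1 + C2*y^(5/4)


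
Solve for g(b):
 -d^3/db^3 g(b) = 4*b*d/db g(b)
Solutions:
 g(b) = C1 + Integral(C2*airyai(-2^(2/3)*b) + C3*airybi(-2^(2/3)*b), b)


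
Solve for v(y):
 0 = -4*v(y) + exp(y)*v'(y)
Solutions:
 v(y) = C1*exp(-4*exp(-y))


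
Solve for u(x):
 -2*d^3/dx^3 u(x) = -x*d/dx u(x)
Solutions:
 u(x) = C1 + Integral(C2*airyai(2^(2/3)*x/2) + C3*airybi(2^(2/3)*x/2), x)


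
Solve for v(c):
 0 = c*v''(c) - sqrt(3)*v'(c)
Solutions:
 v(c) = C1 + C2*c^(1 + sqrt(3))


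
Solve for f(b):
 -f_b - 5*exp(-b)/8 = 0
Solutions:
 f(b) = C1 + 5*exp(-b)/8


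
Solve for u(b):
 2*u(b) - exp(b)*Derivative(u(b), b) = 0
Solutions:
 u(b) = C1*exp(-2*exp(-b))


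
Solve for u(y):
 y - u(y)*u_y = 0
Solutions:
 u(y) = -sqrt(C1 + y^2)
 u(y) = sqrt(C1 + y^2)


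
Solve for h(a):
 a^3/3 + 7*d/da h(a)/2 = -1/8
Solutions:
 h(a) = C1 - a^4/42 - a/28


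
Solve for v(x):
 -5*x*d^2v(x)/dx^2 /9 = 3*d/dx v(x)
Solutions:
 v(x) = C1 + C2/x^(22/5)


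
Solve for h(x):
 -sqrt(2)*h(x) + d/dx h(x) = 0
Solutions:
 h(x) = C1*exp(sqrt(2)*x)


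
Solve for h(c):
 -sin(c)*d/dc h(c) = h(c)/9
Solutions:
 h(c) = C1*(cos(c) + 1)^(1/18)/(cos(c) - 1)^(1/18)


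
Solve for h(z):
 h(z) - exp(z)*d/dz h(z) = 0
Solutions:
 h(z) = C1*exp(-exp(-z))


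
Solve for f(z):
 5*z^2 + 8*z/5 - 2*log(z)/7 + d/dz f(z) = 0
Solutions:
 f(z) = C1 - 5*z^3/3 - 4*z^2/5 + 2*z*log(z)/7 - 2*z/7


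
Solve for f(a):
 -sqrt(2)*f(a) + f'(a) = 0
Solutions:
 f(a) = C1*exp(sqrt(2)*a)


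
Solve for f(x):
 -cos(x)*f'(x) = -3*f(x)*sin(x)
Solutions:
 f(x) = C1/cos(x)^3


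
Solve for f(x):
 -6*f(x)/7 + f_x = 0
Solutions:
 f(x) = C1*exp(6*x/7)


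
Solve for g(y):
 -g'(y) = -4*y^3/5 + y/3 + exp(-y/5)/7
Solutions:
 g(y) = C1 + y^4/5 - y^2/6 + 5*exp(-y/5)/7


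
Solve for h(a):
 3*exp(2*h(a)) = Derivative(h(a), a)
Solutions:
 h(a) = log(-sqrt(-1/(C1 + 3*a))) - log(2)/2
 h(a) = log(-1/(C1 + 3*a))/2 - log(2)/2


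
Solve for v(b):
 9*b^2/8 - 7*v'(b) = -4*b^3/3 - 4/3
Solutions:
 v(b) = C1 + b^4/21 + 3*b^3/56 + 4*b/21


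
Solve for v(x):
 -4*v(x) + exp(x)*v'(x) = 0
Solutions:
 v(x) = C1*exp(-4*exp(-x))


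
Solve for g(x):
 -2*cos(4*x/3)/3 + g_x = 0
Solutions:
 g(x) = C1 + sin(4*x/3)/2


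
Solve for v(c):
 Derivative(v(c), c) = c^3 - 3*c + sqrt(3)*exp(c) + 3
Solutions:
 v(c) = C1 + c^4/4 - 3*c^2/2 + 3*c + sqrt(3)*exp(c)


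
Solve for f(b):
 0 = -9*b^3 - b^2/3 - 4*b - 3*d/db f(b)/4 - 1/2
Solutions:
 f(b) = C1 - 3*b^4 - 4*b^3/27 - 8*b^2/3 - 2*b/3


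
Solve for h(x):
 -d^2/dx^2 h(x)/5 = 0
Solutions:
 h(x) = C1 + C2*x


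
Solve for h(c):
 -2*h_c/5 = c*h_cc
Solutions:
 h(c) = C1 + C2*c^(3/5)


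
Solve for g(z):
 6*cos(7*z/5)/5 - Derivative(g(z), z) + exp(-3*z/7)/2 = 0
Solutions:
 g(z) = C1 + 6*sin(7*z/5)/7 - 7*exp(-3*z/7)/6


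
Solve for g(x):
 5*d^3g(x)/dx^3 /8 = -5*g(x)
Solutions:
 g(x) = C3*exp(-2*x) + (C1*sin(sqrt(3)*x) + C2*cos(sqrt(3)*x))*exp(x)


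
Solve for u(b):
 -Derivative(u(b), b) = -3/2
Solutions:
 u(b) = C1 + 3*b/2


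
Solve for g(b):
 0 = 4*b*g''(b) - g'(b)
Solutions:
 g(b) = C1 + C2*b^(5/4)


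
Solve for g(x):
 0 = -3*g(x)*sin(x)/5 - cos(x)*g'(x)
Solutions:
 g(x) = C1*cos(x)^(3/5)


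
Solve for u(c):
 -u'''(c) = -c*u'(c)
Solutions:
 u(c) = C1 + Integral(C2*airyai(c) + C3*airybi(c), c)


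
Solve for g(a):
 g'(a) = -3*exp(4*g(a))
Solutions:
 g(a) = log(-I*(1/(C1 + 12*a))^(1/4))
 g(a) = log(I*(1/(C1 + 12*a))^(1/4))
 g(a) = log(-(1/(C1 + 12*a))^(1/4))
 g(a) = log(1/(C1 + 12*a))/4


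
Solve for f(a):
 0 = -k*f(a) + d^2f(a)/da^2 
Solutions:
 f(a) = C1*exp(-a*sqrt(k)) + C2*exp(a*sqrt(k))


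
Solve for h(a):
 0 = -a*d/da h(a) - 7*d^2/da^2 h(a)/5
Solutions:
 h(a) = C1 + C2*erf(sqrt(70)*a/14)


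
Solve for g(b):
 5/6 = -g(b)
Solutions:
 g(b) = -5/6


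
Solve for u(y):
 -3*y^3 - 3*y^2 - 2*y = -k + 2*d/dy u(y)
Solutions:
 u(y) = C1 + k*y/2 - 3*y^4/8 - y^3/2 - y^2/2


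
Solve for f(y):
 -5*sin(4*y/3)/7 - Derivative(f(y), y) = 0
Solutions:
 f(y) = C1 + 15*cos(4*y/3)/28


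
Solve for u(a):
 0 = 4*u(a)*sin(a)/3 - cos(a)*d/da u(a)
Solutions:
 u(a) = C1/cos(a)^(4/3)


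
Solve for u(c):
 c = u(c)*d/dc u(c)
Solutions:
 u(c) = -sqrt(C1 + c^2)
 u(c) = sqrt(C1 + c^2)


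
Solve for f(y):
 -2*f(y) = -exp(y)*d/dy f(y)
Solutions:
 f(y) = C1*exp(-2*exp(-y))


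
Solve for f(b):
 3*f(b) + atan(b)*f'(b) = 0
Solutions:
 f(b) = C1*exp(-3*Integral(1/atan(b), b))


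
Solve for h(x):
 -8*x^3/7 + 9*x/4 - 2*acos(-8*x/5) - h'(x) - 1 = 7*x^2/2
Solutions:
 h(x) = C1 - 2*x^4/7 - 7*x^3/6 + 9*x^2/8 - 2*x*acos(-8*x/5) - x - sqrt(25 - 64*x^2)/4


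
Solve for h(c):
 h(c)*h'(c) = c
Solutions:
 h(c) = -sqrt(C1 + c^2)
 h(c) = sqrt(C1 + c^2)


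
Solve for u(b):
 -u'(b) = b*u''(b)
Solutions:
 u(b) = C1 + C2*log(b)


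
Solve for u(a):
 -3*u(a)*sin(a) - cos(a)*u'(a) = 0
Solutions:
 u(a) = C1*cos(a)^3


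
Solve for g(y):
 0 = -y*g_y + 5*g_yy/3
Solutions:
 g(y) = C1 + C2*erfi(sqrt(30)*y/10)


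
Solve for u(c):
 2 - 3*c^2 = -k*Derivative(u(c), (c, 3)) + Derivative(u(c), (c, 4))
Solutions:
 u(c) = C1 + C2*c + C3*c^2 + C4*exp(c*k) + c^5/(20*k) + c^4/(4*k^2) + c^3*(-1/3 + k^(-2))/k


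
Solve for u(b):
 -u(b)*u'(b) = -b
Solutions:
 u(b) = -sqrt(C1 + b^2)
 u(b) = sqrt(C1 + b^2)


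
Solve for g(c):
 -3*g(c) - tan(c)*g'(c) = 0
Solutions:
 g(c) = C1/sin(c)^3


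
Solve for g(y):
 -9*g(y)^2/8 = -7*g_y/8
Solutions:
 g(y) = -7/(C1 + 9*y)


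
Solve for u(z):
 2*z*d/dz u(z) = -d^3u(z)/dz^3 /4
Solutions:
 u(z) = C1 + Integral(C2*airyai(-2*z) + C3*airybi(-2*z), z)


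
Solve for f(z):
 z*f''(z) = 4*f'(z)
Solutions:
 f(z) = C1 + C2*z^5


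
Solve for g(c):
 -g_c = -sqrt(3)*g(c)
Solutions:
 g(c) = C1*exp(sqrt(3)*c)


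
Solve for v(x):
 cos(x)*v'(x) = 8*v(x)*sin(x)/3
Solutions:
 v(x) = C1/cos(x)^(8/3)


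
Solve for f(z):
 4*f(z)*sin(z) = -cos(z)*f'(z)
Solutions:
 f(z) = C1*cos(z)^4


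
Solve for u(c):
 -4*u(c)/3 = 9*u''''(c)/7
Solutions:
 u(c) = (C1*sin(21^(1/4)*c/3) + C2*cos(21^(1/4)*c/3))*exp(-21^(1/4)*c/3) + (C3*sin(21^(1/4)*c/3) + C4*cos(21^(1/4)*c/3))*exp(21^(1/4)*c/3)


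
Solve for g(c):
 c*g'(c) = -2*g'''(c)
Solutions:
 g(c) = C1 + Integral(C2*airyai(-2^(2/3)*c/2) + C3*airybi(-2^(2/3)*c/2), c)


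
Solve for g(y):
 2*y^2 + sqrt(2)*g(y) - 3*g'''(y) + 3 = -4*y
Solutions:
 g(y) = C3*exp(2^(1/6)*3^(2/3)*y/3) - sqrt(2)*y^2 - 2*sqrt(2)*y + (C1*sin(6^(1/6)*y/2) + C2*cos(6^(1/6)*y/2))*exp(-2^(1/6)*3^(2/3)*y/6) - 3*sqrt(2)/2


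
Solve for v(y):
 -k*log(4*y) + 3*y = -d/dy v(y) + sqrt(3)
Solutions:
 v(y) = C1 + k*y*log(y) - k*y + k*y*log(4) - 3*y^2/2 + sqrt(3)*y


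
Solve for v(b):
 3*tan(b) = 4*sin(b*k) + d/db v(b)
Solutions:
 v(b) = C1 - 4*Piecewise((-cos(b*k)/k, Ne(k, 0)), (0, True)) - 3*log(cos(b))


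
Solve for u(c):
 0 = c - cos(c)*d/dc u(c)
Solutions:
 u(c) = C1 + Integral(c/cos(c), c)


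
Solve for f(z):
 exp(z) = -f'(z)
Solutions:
 f(z) = C1 - exp(z)


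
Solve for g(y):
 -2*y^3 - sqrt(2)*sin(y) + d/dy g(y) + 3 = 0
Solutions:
 g(y) = C1 + y^4/2 - 3*y - sqrt(2)*cos(y)


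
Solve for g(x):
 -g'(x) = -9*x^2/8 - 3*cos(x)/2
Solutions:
 g(x) = C1 + 3*x^3/8 + 3*sin(x)/2


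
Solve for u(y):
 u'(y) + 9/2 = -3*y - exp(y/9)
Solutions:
 u(y) = C1 - 3*y^2/2 - 9*y/2 - 9*exp(y/9)


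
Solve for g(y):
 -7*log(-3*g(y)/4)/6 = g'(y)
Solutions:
 6*Integral(1/(log(-_y) - 2*log(2) + log(3)), (_y, g(y)))/7 = C1 - y


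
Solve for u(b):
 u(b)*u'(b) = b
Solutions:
 u(b) = -sqrt(C1 + b^2)
 u(b) = sqrt(C1 + b^2)


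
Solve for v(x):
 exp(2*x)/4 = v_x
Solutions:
 v(x) = C1 + exp(2*x)/8


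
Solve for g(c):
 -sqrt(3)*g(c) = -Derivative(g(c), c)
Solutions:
 g(c) = C1*exp(sqrt(3)*c)


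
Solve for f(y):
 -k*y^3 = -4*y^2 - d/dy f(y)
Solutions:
 f(y) = C1 + k*y^4/4 - 4*y^3/3


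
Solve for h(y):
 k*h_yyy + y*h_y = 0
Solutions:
 h(y) = C1 + Integral(C2*airyai(y*(-1/k)^(1/3)) + C3*airybi(y*(-1/k)^(1/3)), y)


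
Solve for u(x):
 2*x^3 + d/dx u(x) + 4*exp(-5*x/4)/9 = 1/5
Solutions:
 u(x) = C1 - x^4/2 + x/5 + 16*exp(-5*x/4)/45


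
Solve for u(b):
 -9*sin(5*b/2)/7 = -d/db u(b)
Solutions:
 u(b) = C1 - 18*cos(5*b/2)/35


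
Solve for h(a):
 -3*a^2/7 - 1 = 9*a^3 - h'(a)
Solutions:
 h(a) = C1 + 9*a^4/4 + a^3/7 + a


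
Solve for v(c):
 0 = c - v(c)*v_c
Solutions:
 v(c) = -sqrt(C1 + c^2)
 v(c) = sqrt(C1 + c^2)


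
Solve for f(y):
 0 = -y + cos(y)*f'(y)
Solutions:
 f(y) = C1 + Integral(y/cos(y), y)


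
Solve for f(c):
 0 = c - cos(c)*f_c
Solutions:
 f(c) = C1 + Integral(c/cos(c), c)


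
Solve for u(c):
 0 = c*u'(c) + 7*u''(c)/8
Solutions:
 u(c) = C1 + C2*erf(2*sqrt(7)*c/7)


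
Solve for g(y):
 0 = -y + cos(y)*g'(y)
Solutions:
 g(y) = C1 + Integral(y/cos(y), y)


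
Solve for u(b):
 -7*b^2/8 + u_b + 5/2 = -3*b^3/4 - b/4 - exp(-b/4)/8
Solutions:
 u(b) = C1 - 3*b^4/16 + 7*b^3/24 - b^2/8 - 5*b/2 + exp(-b/4)/2


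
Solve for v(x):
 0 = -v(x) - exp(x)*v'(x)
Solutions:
 v(x) = C1*exp(exp(-x))


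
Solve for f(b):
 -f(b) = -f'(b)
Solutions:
 f(b) = C1*exp(b)


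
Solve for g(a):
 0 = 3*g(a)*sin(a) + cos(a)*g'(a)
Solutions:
 g(a) = C1*cos(a)^3


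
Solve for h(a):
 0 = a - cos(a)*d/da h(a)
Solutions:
 h(a) = C1 + Integral(a/cos(a), a)


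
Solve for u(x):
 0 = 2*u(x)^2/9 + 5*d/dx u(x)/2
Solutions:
 u(x) = 45/(C1 + 4*x)


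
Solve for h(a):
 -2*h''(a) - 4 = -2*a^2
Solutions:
 h(a) = C1 + C2*a + a^4/12 - a^2


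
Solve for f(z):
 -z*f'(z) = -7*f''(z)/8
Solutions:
 f(z) = C1 + C2*erfi(2*sqrt(7)*z/7)


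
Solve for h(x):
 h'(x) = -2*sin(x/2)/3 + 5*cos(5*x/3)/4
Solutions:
 h(x) = C1 + 3*sin(5*x/3)/4 + 4*cos(x/2)/3


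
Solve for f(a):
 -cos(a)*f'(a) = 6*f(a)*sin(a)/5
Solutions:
 f(a) = C1*cos(a)^(6/5)


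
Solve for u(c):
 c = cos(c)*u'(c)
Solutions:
 u(c) = C1 + Integral(c/cos(c), c)


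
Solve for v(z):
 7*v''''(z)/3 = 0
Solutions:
 v(z) = C1 + C2*z + C3*z^2 + C4*z^3


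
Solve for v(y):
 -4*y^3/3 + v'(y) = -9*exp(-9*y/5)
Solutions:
 v(y) = C1 + y^4/3 + 5*exp(-9*y/5)


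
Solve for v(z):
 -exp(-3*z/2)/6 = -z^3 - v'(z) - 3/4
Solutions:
 v(z) = C1 - z^4/4 - 3*z/4 - exp(-3*z/2)/9


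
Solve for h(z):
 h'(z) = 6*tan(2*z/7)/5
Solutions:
 h(z) = C1 - 21*log(cos(2*z/7))/5


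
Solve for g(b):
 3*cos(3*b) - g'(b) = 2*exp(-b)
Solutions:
 g(b) = C1 + sin(3*b) + 2*exp(-b)


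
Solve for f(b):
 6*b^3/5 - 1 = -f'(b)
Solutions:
 f(b) = C1 - 3*b^4/10 + b


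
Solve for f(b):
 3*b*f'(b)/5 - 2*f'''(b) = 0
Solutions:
 f(b) = C1 + Integral(C2*airyai(10^(2/3)*3^(1/3)*b/10) + C3*airybi(10^(2/3)*3^(1/3)*b/10), b)


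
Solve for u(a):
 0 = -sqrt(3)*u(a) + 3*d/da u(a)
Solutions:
 u(a) = C1*exp(sqrt(3)*a/3)


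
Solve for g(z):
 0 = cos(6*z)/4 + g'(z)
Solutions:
 g(z) = C1 - sin(6*z)/24


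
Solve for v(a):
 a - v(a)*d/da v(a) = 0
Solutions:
 v(a) = -sqrt(C1 + a^2)
 v(a) = sqrt(C1 + a^2)


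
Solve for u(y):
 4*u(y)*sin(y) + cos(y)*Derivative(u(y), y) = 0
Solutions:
 u(y) = C1*cos(y)^4


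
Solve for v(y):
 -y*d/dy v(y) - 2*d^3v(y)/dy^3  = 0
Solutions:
 v(y) = C1 + Integral(C2*airyai(-2^(2/3)*y/2) + C3*airybi(-2^(2/3)*y/2), y)


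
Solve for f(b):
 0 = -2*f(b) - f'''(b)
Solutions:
 f(b) = C3*exp(-2^(1/3)*b) + (C1*sin(2^(1/3)*sqrt(3)*b/2) + C2*cos(2^(1/3)*sqrt(3)*b/2))*exp(2^(1/3)*b/2)


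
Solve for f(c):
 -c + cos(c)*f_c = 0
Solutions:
 f(c) = C1 + Integral(c/cos(c), c)


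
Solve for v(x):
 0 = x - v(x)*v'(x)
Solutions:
 v(x) = -sqrt(C1 + x^2)
 v(x) = sqrt(C1 + x^2)


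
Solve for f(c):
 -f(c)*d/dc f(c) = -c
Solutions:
 f(c) = -sqrt(C1 + c^2)
 f(c) = sqrt(C1 + c^2)


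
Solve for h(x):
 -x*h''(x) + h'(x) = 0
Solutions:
 h(x) = C1 + C2*x^2


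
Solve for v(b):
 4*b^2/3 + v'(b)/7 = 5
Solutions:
 v(b) = C1 - 28*b^3/9 + 35*b


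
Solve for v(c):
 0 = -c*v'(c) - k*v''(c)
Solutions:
 v(c) = C1 + C2*sqrt(k)*erf(sqrt(2)*c*sqrt(1/k)/2)


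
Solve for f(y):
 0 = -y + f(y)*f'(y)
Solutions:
 f(y) = -sqrt(C1 + y^2)
 f(y) = sqrt(C1 + y^2)


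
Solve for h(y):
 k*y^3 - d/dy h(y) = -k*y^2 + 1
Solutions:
 h(y) = C1 + k*y^4/4 + k*y^3/3 - y


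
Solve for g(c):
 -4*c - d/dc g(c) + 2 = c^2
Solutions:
 g(c) = C1 - c^3/3 - 2*c^2 + 2*c


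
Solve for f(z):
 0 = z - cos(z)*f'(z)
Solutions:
 f(z) = C1 + Integral(z/cos(z), z)


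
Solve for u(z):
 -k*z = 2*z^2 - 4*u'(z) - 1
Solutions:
 u(z) = C1 + k*z^2/8 + z^3/6 - z/4


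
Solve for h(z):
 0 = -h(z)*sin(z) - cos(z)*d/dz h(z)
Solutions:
 h(z) = C1*cos(z)


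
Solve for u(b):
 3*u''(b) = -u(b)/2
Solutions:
 u(b) = C1*sin(sqrt(6)*b/6) + C2*cos(sqrt(6)*b/6)


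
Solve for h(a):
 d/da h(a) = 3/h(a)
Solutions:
 h(a) = -sqrt(C1 + 6*a)
 h(a) = sqrt(C1 + 6*a)


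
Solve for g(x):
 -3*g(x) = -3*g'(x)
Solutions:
 g(x) = C1*exp(x)


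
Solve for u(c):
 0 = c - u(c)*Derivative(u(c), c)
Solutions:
 u(c) = -sqrt(C1 + c^2)
 u(c) = sqrt(C1 + c^2)


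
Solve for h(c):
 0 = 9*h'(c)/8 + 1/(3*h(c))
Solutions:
 h(c) = -sqrt(C1 - 48*c)/9
 h(c) = sqrt(C1 - 48*c)/9


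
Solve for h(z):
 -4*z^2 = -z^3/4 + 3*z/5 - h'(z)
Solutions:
 h(z) = C1 - z^4/16 + 4*z^3/3 + 3*z^2/10


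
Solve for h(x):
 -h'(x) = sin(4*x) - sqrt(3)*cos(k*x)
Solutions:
 h(x) = C1 + cos(4*x)/4 + sqrt(3)*sin(k*x)/k


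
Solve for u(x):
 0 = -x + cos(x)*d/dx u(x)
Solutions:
 u(x) = C1 + Integral(x/cos(x), x)


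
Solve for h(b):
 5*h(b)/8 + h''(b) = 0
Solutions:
 h(b) = C1*sin(sqrt(10)*b/4) + C2*cos(sqrt(10)*b/4)


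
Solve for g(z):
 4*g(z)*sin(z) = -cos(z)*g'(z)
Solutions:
 g(z) = C1*cos(z)^4


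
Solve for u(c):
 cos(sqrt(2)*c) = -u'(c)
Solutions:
 u(c) = C1 - sqrt(2)*sin(sqrt(2)*c)/2


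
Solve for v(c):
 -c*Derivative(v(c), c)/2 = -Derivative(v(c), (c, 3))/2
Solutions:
 v(c) = C1 + Integral(C2*airyai(c) + C3*airybi(c), c)


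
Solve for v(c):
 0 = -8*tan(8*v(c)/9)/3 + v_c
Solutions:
 v(c) = -9*asin(C1*exp(64*c/27))/8 + 9*pi/8
 v(c) = 9*asin(C1*exp(64*c/27))/8


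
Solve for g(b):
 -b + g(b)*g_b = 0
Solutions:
 g(b) = -sqrt(C1 + b^2)
 g(b) = sqrt(C1 + b^2)


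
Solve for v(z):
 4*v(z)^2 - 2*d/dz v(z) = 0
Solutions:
 v(z) = -1/(C1 + 2*z)


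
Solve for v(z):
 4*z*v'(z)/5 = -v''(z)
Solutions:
 v(z) = C1 + C2*erf(sqrt(10)*z/5)


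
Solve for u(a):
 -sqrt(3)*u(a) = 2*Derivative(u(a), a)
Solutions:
 u(a) = C1*exp(-sqrt(3)*a/2)


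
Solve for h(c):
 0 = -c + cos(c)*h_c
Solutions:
 h(c) = C1 + Integral(c/cos(c), c)


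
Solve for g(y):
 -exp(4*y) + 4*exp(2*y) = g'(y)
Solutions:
 g(y) = C1 - exp(4*y)/4 + 2*exp(2*y)


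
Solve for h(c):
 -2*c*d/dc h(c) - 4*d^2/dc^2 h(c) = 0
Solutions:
 h(c) = C1 + C2*erf(c/2)


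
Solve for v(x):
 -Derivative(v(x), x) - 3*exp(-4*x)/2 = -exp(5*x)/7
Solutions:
 v(x) = C1 + exp(5*x)/35 + 3*exp(-4*x)/8


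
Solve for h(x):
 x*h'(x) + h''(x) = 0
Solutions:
 h(x) = C1 + C2*erf(sqrt(2)*x/2)


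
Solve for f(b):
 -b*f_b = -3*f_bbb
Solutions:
 f(b) = C1 + Integral(C2*airyai(3^(2/3)*b/3) + C3*airybi(3^(2/3)*b/3), b)


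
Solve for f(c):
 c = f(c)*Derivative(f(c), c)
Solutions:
 f(c) = -sqrt(C1 + c^2)
 f(c) = sqrt(C1 + c^2)


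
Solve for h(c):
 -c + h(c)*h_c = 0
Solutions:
 h(c) = -sqrt(C1 + c^2)
 h(c) = sqrt(C1 + c^2)


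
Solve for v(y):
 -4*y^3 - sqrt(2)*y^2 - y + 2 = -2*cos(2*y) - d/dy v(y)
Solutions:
 v(y) = C1 + y^4 + sqrt(2)*y^3/3 + y^2/2 - 2*y - 2*sin(y)*cos(y)


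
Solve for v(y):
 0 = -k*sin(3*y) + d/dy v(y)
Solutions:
 v(y) = C1 - k*cos(3*y)/3


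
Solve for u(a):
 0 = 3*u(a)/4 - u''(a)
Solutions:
 u(a) = C1*exp(-sqrt(3)*a/2) + C2*exp(sqrt(3)*a/2)


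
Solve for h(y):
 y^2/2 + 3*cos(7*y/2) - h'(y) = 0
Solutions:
 h(y) = C1 + y^3/6 + 6*sin(7*y/2)/7


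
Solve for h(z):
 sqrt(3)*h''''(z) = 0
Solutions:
 h(z) = C1 + C2*z + C3*z^2 + C4*z^3


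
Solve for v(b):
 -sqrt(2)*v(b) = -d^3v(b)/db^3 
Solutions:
 v(b) = C3*exp(2^(1/6)*b) + (C1*sin(2^(1/6)*sqrt(3)*b/2) + C2*cos(2^(1/6)*sqrt(3)*b/2))*exp(-2^(1/6)*b/2)


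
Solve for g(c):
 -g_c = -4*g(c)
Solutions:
 g(c) = C1*exp(4*c)


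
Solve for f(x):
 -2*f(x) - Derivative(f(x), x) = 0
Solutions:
 f(x) = C1*exp(-2*x)


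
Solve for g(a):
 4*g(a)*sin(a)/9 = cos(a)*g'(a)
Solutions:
 g(a) = C1/cos(a)^(4/9)


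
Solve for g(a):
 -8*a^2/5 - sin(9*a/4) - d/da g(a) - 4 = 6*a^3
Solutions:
 g(a) = C1 - 3*a^4/2 - 8*a^3/15 - 4*a + 4*cos(9*a/4)/9


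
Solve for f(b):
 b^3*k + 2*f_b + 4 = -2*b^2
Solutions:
 f(b) = C1 - b^4*k/8 - b^3/3 - 2*b


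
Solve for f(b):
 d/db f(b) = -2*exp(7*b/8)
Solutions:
 f(b) = C1 - 16*exp(7*b/8)/7


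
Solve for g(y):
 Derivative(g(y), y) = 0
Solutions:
 g(y) = C1


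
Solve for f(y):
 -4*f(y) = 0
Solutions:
 f(y) = 0


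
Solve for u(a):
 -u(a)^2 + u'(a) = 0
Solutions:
 u(a) = -1/(C1 + a)


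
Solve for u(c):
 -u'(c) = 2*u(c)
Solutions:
 u(c) = C1*exp(-2*c)


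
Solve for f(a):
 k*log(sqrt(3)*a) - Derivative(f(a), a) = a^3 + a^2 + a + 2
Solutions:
 f(a) = C1 - a^4/4 - a^3/3 - a^2/2 + a*k*log(a) - a*k + a*k*log(3)/2 - 2*a


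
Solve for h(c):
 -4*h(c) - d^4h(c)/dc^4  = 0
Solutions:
 h(c) = (C1*sin(c) + C2*cos(c))*exp(-c) + (C3*sin(c) + C4*cos(c))*exp(c)


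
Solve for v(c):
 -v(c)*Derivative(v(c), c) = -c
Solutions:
 v(c) = -sqrt(C1 + c^2)
 v(c) = sqrt(C1 + c^2)


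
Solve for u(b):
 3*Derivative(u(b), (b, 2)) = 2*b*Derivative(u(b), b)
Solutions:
 u(b) = C1 + C2*erfi(sqrt(3)*b/3)


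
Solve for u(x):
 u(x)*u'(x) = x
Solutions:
 u(x) = -sqrt(C1 + x^2)
 u(x) = sqrt(C1 + x^2)


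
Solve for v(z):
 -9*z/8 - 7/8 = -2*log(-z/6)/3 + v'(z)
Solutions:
 v(z) = C1 - 9*z^2/16 + 2*z*log(-z)/3 + z*(-37 - 16*log(6))/24


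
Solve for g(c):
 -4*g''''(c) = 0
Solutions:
 g(c) = C1 + C2*c + C3*c^2 + C4*c^3


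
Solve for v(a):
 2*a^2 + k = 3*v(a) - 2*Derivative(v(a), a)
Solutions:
 v(a) = C1*exp(3*a/2) + 2*a^2/3 + 8*a/9 + k/3 + 16/27


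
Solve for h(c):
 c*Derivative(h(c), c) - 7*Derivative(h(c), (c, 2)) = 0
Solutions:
 h(c) = C1 + C2*erfi(sqrt(14)*c/14)


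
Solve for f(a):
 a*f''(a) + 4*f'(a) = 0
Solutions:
 f(a) = C1 + C2/a^3


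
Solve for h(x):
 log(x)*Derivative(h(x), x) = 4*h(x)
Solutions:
 h(x) = C1*exp(4*li(x))


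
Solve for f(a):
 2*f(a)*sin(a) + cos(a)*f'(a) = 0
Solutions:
 f(a) = C1*cos(a)^2


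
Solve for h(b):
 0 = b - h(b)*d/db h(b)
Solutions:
 h(b) = -sqrt(C1 + b^2)
 h(b) = sqrt(C1 + b^2)


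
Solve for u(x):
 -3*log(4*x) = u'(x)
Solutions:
 u(x) = C1 - 3*x*log(x) - x*log(64) + 3*x


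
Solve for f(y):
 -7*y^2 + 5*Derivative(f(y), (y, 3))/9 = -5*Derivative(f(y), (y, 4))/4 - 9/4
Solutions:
 f(y) = C1 + C2*y + C3*y^2 + C4*exp(-4*y/9) + 21*y^5/100 - 189*y^4/80 + 1647*y^3/80


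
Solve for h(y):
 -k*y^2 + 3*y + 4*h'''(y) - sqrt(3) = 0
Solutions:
 h(y) = C1 + C2*y + C3*y^2 + k*y^5/240 - y^4/32 + sqrt(3)*y^3/24


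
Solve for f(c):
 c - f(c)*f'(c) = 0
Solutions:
 f(c) = -sqrt(C1 + c^2)
 f(c) = sqrt(C1 + c^2)


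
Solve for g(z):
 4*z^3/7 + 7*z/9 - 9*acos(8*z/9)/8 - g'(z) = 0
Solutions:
 g(z) = C1 + z^4/7 + 7*z^2/18 - 9*z*acos(8*z/9)/8 + 9*sqrt(81 - 64*z^2)/64


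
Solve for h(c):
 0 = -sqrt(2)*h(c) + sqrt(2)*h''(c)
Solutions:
 h(c) = C1*exp(-c) + C2*exp(c)


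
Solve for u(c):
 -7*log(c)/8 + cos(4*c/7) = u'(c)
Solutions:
 u(c) = C1 - 7*c*log(c)/8 + 7*c/8 + 7*sin(4*c/7)/4


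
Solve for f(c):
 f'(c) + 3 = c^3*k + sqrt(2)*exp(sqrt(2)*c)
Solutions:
 f(c) = C1 + c^4*k/4 - 3*c + exp(sqrt(2)*c)


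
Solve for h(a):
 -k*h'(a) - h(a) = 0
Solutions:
 h(a) = C1*exp(-a/k)


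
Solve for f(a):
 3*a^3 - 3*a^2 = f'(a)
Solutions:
 f(a) = C1 + 3*a^4/4 - a^3


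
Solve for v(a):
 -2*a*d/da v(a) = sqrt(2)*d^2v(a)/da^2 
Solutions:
 v(a) = C1 + C2*erf(2^(3/4)*a/2)


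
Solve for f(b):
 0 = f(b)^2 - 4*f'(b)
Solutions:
 f(b) = -4/(C1 + b)


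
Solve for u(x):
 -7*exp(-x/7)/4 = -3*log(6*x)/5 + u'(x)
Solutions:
 u(x) = C1 + 3*x*log(x)/5 + 3*x*(-1 + log(6))/5 + 49*exp(-x/7)/4


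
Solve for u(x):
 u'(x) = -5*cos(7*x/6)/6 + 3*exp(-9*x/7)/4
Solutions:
 u(x) = C1 - 5*sin(7*x/6)/7 - 7*exp(-9*x/7)/12


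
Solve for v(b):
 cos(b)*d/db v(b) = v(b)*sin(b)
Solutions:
 v(b) = C1/cos(b)


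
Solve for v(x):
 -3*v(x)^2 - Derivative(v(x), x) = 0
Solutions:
 v(x) = 1/(C1 + 3*x)


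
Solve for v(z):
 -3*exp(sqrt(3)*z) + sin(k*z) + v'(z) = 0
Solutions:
 v(z) = C1 + sqrt(3)*exp(sqrt(3)*z) + cos(k*z)/k


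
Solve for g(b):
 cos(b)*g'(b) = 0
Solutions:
 g(b) = C1


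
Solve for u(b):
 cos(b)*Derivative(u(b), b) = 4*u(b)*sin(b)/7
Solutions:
 u(b) = C1/cos(b)^(4/7)


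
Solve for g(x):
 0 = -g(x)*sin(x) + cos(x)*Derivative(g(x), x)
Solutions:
 g(x) = C1/cos(x)


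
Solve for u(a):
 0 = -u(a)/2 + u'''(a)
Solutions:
 u(a) = C3*exp(2^(2/3)*a/2) + (C1*sin(2^(2/3)*sqrt(3)*a/4) + C2*cos(2^(2/3)*sqrt(3)*a/4))*exp(-2^(2/3)*a/4)


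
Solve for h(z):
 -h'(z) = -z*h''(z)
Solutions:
 h(z) = C1 + C2*z^2


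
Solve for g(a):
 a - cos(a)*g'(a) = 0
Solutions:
 g(a) = C1 + Integral(a/cos(a), a)
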